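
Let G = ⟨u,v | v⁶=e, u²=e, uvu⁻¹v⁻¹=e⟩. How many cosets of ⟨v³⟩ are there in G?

First find ord(v³) by computing successive powers:
  (v³)¹ = v³, (v³)² = e.
So |⟨v³⟩| = ord(v³) = 2. With |G| = 12, by Lagrange [G : ⟨v³⟩] = 12/2 = 6.

Answer: 6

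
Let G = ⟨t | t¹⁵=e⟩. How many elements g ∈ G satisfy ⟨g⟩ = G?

G is cyclic of order 15. An element generates G iff its order is 15, and a cyclic group of order 15 has exactly φ(15) = 8 such elements.

Answer: 8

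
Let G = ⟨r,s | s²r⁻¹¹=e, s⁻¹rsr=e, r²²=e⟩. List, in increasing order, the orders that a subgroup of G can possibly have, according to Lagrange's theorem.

|G| = 44 = 2² · 11. By Lagrange's theorem the order of any subgroup divides 44; the divisors of 44 are 1, 2, 4, 11, 22, 44.

Answer: 1, 2, 4, 11, 22, 44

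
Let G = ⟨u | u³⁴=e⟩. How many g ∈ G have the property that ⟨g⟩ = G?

G is cyclic of order 34. An element generates G iff its order is 34, and a cyclic group of order 34 has exactly φ(34) = 16 such elements.

Answer: 16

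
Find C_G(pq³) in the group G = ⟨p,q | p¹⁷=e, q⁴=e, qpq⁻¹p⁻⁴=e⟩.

⟨pq³⟩ ⊆ C_G(pq³) since powers of pq³ commute with pq³; so |C_G(pq³)| ≥ |⟨pq³⟩| = 4.
By orbit–stabilizer, |C_G(pq³)| = |G| / |conj. class of pq³| = 68 / 17 = 4.
The 4 elements commuting with pq³ are {e, pq³, p¹³q, p¹⁴q²}.

Answer: {e, pq³, p¹³q, p¹⁴q²}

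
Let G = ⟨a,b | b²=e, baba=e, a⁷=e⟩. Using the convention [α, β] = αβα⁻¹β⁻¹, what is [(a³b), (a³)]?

[(a³b), (a³)] = (a³b)·(a³)·(a³b)⁻¹·(a³)⁻¹.
  (a³b) · (a³) = b
  b · (a³b) = a⁴
  (a⁴) · (a⁴) = a

Answer: a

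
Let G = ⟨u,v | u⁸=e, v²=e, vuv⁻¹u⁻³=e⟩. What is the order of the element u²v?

Compute successive powers until reaching e:
  (u²v)¹ = u²v, (u²v)² = e.
The smallest positive k with (u²v)ᵏ = e is 2.

Answer: 2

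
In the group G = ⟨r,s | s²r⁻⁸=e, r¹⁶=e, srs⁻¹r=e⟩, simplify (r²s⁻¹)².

Compute successive powers of (r²s⁻¹), reducing at each step:
  (r²s⁻¹)²: (r²s⁻¹) · r² = s⁻¹;   (s⁻¹) · s⁻¹ = r⁸

Answer: r⁸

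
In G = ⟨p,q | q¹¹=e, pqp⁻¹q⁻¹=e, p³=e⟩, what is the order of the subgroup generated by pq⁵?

|⟨pq⁵⟩| equals the order of pq⁵. Compute successive powers until reaching e:
  (pq⁵)¹ = pq⁵, (pq⁵)² = p²q¹⁰, (pq⁵)³ = q⁴, (pq⁵)⁴ = pq⁹, (pq⁵)⁵ = p²q³, (pq⁵)⁶ = q⁸, (pq⁵)⁷ = pq², (pq⁵)⁸ = p²q⁷, (pq⁵)⁹ = q, (pq⁵)¹⁰ = pq⁶, (pq⁵)¹¹ = p², (pq⁵)¹² = q⁵, (pq⁵)¹³ = pq¹⁰, (pq⁵)¹⁴ = p²q⁴, (pq⁵)¹⁵ = q⁹, (pq⁵)¹⁶ = pq³, (pq⁵)¹⁷ = p²q⁸, (pq⁵)¹⁸ = q², (pq⁵)¹⁹ = pq⁷, (pq⁵)²⁰ = p²q, (pq⁵)²¹ = q⁶, (pq⁵)²² = p, (pq⁵)²³ = p²q⁵, (pq⁵)²⁴ = q¹⁰, (pq⁵)²⁵ = pq⁴, (pq⁵)²⁶ = p²q⁹, (pq⁵)²⁷ = q³, (pq⁵)²⁸ = pq⁸, (pq⁵)²⁹ = p²q², (pq⁵)³⁰ = q⁷, (pq⁵)³¹ = pq, (pq⁵)³² = p²q⁶, (pq⁵)³³ = e.
The smallest positive k with (pq⁵)ᵏ = e is 33, so |⟨pq⁵⟩| = 33.

Answer: 33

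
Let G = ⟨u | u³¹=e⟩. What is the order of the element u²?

Compute successive powers until reaching e:
  (u²)¹ = u², (u²)² = u⁴, (u²)³ = u⁶, (u²)⁴ = u⁸, (u²)⁵ = u¹⁰, (u²)⁶ = u¹², (u²)⁷ = u¹⁴, (u²)⁸ = u¹⁶, (u²)⁹ = u¹⁸, (u²)¹⁰ = u²⁰, (u²)¹¹ = u²², (u²)¹² = u²⁴, (u²)¹³ = u²⁶, (u²)¹⁴ = u²⁸, (u²)¹⁵ = u³⁰, (u²)¹⁶ = u, (u²)¹⁷ = u³, (u²)¹⁸ = u⁵, (u²)¹⁹ = u⁷, (u²)²⁰ = u⁹, (u²)²¹ = u¹¹, (u²)²² = u¹³, (u²)²³ = u¹⁵, (u²)²⁴ = u¹⁷, (u²)²⁵ = u¹⁹, (u²)²⁶ = u²¹, (u²)²⁷ = u²³, (u²)²⁸ = u²⁵, (u²)²⁹ = u²⁷, (u²)³⁰ = u²⁹, (u²)³¹ = e.
The smallest positive k with (u²)ᵏ = e is 31.

Answer: 31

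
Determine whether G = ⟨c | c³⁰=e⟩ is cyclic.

|G| = 30. The element c has order 30 (its powers give 30 distinct elements), so ⟨c⟩ = G and G is cyclic.

Answer: Yes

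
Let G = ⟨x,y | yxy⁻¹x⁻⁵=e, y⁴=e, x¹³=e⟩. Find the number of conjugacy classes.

The conjugacy classes (representative and size) are:
  [e] (size 1), [x] (size 4), [x²] (size 4), [x⁹] (size 4), [x¹²y] (size 13), [x⁴y²] (size 13), [x¹²y³] (size 13).
Class equation: 1 + 4 + 4 + 4 + 13 + 13 + 13 = 52 = |G|. So G has 7 conjugacy classes.

Answer: 7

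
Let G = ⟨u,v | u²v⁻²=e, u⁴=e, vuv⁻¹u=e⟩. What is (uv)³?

Compute successive powers of (uv), reducing at each step:
  (uv)²: (uv) · u = v;   v · v = u²
  (uv)³: (u²) · u = u³;   (u³) · v = uv⁻¹

Answer: uv⁻¹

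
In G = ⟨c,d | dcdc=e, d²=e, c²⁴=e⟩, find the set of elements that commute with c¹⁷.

⟨c¹⁷⟩ ⊆ C_G(c¹⁷) since powers of c¹⁷ commute with c¹⁷; so |C_G(c¹⁷)| ≥ |⟨c¹⁷⟩| = 24.
By orbit–stabilizer, |C_G(c¹⁷)| = |G| / |conj. class of c¹⁷| = 48 / 2 = 24.
The 24 elements commuting with c¹⁷ are {e, c, c², c³, c⁴, c⁵, c⁶, c⁷, c⁸, c⁹, c¹⁰, c¹¹, c¹², c¹³, c¹⁴, c¹⁵, c¹⁶, c¹⁷, c¹⁸, c¹⁹, c²⁰, c²¹, c²², c²³}.

Answer: {e, c, c², c³, c⁴, c⁵, c⁶, c⁷, c⁸, c⁹, c¹⁰, c¹¹, c¹², c¹³, c¹⁴, c¹⁵, c¹⁶, c¹⁷, c¹⁸, c¹⁹, c²⁰, c²¹, c²², c²³}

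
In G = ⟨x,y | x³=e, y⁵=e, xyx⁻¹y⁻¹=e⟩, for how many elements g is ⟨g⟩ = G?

G is cyclic of order 15. An element generates G iff its order is 15, and a cyclic group of order 15 has exactly φ(15) = 8 such elements.

Answer: 8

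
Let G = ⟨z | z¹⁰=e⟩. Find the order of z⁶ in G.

Compute successive powers until reaching e:
  (z⁶)¹ = z⁶, (z⁶)² = z², (z⁶)³ = z⁸, (z⁶)⁴ = z⁴, (z⁶)⁵ = e.
The smallest positive k with (z⁶)ᵏ = e is 5.

Answer: 5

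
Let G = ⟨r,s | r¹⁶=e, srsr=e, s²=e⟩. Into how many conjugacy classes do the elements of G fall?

The conjugacy classes (representative and size) are:
  [e] (size 1), [r¹⁵] (size 2), [r²] (size 2), [r³] (size 2), [r¹²] (size 2), [r⁵] (size 2), [r⁶] (size 2), [r⁷] (size 2), [r⁸] (size 1), [r²s] (size 8), [r¹⁵s] (size 8).
Class equation: 1 + 2 + 2 + 2 + 2 + 2 + 2 + 2 + 1 + 8 + 8 = 32 = |G|. So G has 11 conjugacy classes.

Answer: 11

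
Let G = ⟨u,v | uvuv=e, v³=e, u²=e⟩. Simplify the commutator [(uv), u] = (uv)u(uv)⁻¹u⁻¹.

[(uv), u] = (uv)·u·(uv)⁻¹·u⁻¹.
  (uv) · u = v²
  (v²) · (uv) = uv²
  (uv²) · u = v

Answer: v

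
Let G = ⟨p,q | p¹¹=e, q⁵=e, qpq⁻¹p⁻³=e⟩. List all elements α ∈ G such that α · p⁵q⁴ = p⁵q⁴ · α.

⟨p⁵q⁴⟩ ⊆ C_G(p⁵q⁴) since powers of p⁵q⁴ commute with p⁵q⁴; so |C_G(p⁵q⁴)| ≥ |⟨p⁵q⁴⟩| = 5.
By orbit–stabilizer, |C_G(p⁵q⁴)| = |G| / |conj. class of p⁵q⁴| = 55 / 11 = 5.
The 5 elements commuting with p⁵q⁴ are {e, p³q³, p⁷q, p⁵q⁴, p⁶q²}.

Answer: {e, p³q³, p⁷q, p⁵q⁴, p⁶q²}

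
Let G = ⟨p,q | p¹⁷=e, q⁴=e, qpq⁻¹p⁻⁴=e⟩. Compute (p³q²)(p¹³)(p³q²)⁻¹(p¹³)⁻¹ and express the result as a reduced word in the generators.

[(p³q²), (p¹³)] = (p³q²)·(p¹³)·(p³q²)⁻¹·(p¹³)⁻¹.
  (p³q²) · (p¹³) = p⁷q²
  (p⁷q²) · (p³q²) = p⁴
  (p⁴) · (p⁴) = p⁸

Answer: p⁸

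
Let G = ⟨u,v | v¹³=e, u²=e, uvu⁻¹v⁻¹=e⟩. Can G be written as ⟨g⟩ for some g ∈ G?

|G| = 26. The element uv has order 26 (its powers give 26 distinct elements), so ⟨uv⟩ = G and G is cyclic.

Answer: Yes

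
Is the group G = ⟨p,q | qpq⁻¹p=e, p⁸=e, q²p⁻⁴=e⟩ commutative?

p·q = pq but q·p = p³q⁻¹, so p·q ≠ q·p and G is not abelian.

Answer: No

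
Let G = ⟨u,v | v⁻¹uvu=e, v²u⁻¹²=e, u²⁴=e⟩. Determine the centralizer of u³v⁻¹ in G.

⟨u³v⁻¹⟩ ⊆ C_G(u³v⁻¹) since powers of u³v⁻¹ commute with u³v⁻¹; so |C_G(u³v⁻¹)| ≥ |⟨u³v⁻¹⟩| = 4.
By orbit–stabilizer, |C_G(u³v⁻¹)| = |G| / |conj. class of u³v⁻¹| = 48 / 12 = 4.
The 4 elements commuting with u³v⁻¹ are {e, u¹², u³v, u³v⁻¹}.

Answer: {e, u¹², u³v, u³v⁻¹}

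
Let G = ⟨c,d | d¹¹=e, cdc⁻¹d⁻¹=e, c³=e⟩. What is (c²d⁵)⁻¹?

The order of (c²d⁵) is 33 (smallest k with (c²d⁵)ᵏ = e), so (c²d⁵)⁻¹ = (c²d⁵)³² = cd⁶.
Check: (c²d⁵) · (cd⁶) → (c²d⁵) · c = d⁵;   (d⁵) · d⁶ = e, giving e as required.

Answer: cd⁶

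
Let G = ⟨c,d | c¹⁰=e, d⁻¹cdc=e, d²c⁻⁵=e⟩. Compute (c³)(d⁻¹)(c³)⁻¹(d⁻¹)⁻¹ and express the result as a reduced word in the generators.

[(c³), (d⁻¹)] = (c³)·(d⁻¹)·(c³)⁻¹·(d⁻¹)⁻¹.
  (c³) · (d⁻¹) = c³d⁻¹
  (c³d⁻¹) · (c⁷) = cd
  (cd) · d = c⁶

Answer: c⁶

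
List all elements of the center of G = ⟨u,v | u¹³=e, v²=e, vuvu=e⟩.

An element z ∈ Z(G) iff z commutes with every generator.
For example e is central: e·u = u = u·e; e·v = v = v·e.
Whereas u ∉ Z(G) since u·v = uv ≠ u¹²v = v·u.
Checking each of the 26 elements this way gives Z(G) = {e}, of order 1.

Answer: {e}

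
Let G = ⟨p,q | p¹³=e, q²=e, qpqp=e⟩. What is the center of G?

An element z ∈ Z(G) iff z commutes with every generator.
For example e is central: e·p = p = p·e; e·q = q = q·e.
Whereas p ∉ Z(G) since p·q = pq ≠ p¹²q = q·p.
Checking each of the 26 elements this way gives Z(G) = {e}, of order 1.

Answer: {e}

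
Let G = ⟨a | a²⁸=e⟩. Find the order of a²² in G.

Compute successive powers until reaching e:
  (a²²)¹ = a²², (a²²)² = a¹⁶, (a²²)³ = a¹⁰, (a²²)⁴ = a⁴, (a²²)⁵ = a²⁶, (a²²)⁶ = a²⁰, (a²²)⁷ = a¹⁴, (a²²)⁸ = a⁸, (a²²)⁹ = a², (a²²)¹⁰ = a²⁴, (a²²)¹¹ = a¹⁸, (a²²)¹² = a¹², (a²²)¹³ = a⁶, (a²²)¹⁴ = e.
The smallest positive k with (a²²)ᵏ = e is 14.

Answer: 14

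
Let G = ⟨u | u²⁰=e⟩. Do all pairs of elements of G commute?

G has a single generator, so G is cyclic and hence abelian.

Answer: Yes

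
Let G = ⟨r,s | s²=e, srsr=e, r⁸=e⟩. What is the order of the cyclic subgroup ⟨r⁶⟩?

|⟨r⁶⟩| equals the order of r⁶. Compute successive powers until reaching e:
  (r⁶)¹ = r⁶, (r⁶)² = r⁴, (r⁶)³ = r², (r⁶)⁴ = e.
The smallest positive k with (r⁶)ᵏ = e is 4, so |⟨r⁶⟩| = 4.

Answer: 4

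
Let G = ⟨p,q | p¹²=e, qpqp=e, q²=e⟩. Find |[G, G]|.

G' = [G, G] is generated by all commutators. The generator-pair commutators are: [p, q] = p².
The subgroup they normally generate is {e, p², p⁴, p⁶, p⁸, p¹⁰}, of order 6.
Check: |G/G'| = 24/6 = 4 is the order of the abelianisation.

Answer: 6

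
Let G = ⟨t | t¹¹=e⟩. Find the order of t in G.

Compute successive powers until reaching e:
  t¹ = t, t² = t², t³ = t³, t⁴ = t⁴, t⁵ = t⁵, t⁶ = t⁶, t⁷ = t⁷, t⁸ = t⁸, t⁹ = t⁹, t¹⁰ = t¹⁰, t¹¹ = e.
The smallest positive k with tᵏ = e is 11.

Answer: 11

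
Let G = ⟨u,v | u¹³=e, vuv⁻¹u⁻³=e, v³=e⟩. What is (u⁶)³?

Compute successive powers of (u⁶), reducing at each step:
  (u⁶)²: (u⁶) · u⁶ = u¹²
  (u⁶)³: (u¹²) · u⁶ = u⁵

Answer: u⁵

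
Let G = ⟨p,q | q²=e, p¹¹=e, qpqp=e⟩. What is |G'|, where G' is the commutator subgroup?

G' = [G, G] is generated by all commutators. The generator-pair commutators are: [p, q] = p².
The subgroup they normally generate is {e, p, p², p³, p⁴, p⁵, p⁶, p⁷, p⁸, p⁹, p¹⁰}, of order 11.
Check: |G/G'| = 22/11 = 2 is the order of the abelianisation.

Answer: 11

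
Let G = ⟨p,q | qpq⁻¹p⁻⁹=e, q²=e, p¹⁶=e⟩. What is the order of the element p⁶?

Compute successive powers until reaching e:
  (p⁶)¹ = p⁶, (p⁶)² = p¹², (p⁶)³ = p², (p⁶)⁴ = p⁸, (p⁶)⁵ = p¹⁴, (p⁶)⁶ = p⁴, (p⁶)⁷ = p¹⁰, (p⁶)⁸ = e.
The smallest positive k with (p⁶)ᵏ = e is 8.

Answer: 8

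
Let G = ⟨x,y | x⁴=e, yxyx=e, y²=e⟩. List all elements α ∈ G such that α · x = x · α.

⟨x⟩ ⊆ C_G(x) since powers of x commute with x; so |C_G(x)| ≥ |⟨x⟩| = 4.
By orbit–stabilizer, |C_G(x)| = |G| / |conj. class of x| = 8 / 2 = 4.
The 4 elements commuting with x are {e, x, x², x³}.

Answer: {e, x, x², x³}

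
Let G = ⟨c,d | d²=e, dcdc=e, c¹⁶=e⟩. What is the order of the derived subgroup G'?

G' = [G, G] is generated by all commutators. The generator-pair commutators are: [c, d] = c².
The subgroup they normally generate is {e, c², c⁴, c⁶, c⁸, c¹⁰, c¹², c¹⁴}, of order 8.
Check: |G/G'| = 32/8 = 4 is the order of the abelianisation.

Answer: 8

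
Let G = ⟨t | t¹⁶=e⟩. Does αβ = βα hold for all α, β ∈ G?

G has a single generator, so G is cyclic and hence abelian.

Answer: Yes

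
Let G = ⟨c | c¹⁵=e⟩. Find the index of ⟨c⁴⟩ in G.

First find ord(c⁴) by computing successive powers:
  (c⁴)¹ = c⁴, (c⁴)² = c⁸, (c⁴)³ = c¹², (c⁴)⁴ = c, (c⁴)⁵ = c⁵, (c⁴)⁶ = c⁹, (c⁴)⁷ = c¹³, (c⁴)⁸ = c², (c⁴)⁹ = c⁶, (c⁴)¹⁰ = c¹⁰, (c⁴)¹¹ = c¹⁴, (c⁴)¹² = c³, (c⁴)¹³ = c⁷, (c⁴)¹⁴ = c¹¹, (c⁴)¹⁵ = e.
So |⟨c⁴⟩| = ord(c⁴) = 15. With |G| = 15, by Lagrange [G : ⟨c⁴⟩] = 15/15 = 1.

Answer: 1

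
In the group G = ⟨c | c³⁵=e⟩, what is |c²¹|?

Compute successive powers until reaching e:
  (c²¹)¹ = c²¹, (c²¹)² = c⁷, (c²¹)³ = c²⁸, (c²¹)⁴ = c¹⁴, (c²¹)⁵ = e.
The smallest positive k with (c²¹)ᵏ = e is 5.

Answer: 5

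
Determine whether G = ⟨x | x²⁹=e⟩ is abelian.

G has a single generator, so G is cyclic and hence abelian.

Answer: Yes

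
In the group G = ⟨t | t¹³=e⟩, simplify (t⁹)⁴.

Compute successive powers of (t⁹), reducing at each step:
  (t⁹)²: (t⁹) · t⁹ = t⁵
  (t⁹)³: (t⁵) · t⁹ = t
  (t⁹)⁴: t · t⁹ = t¹⁰

Answer: t¹⁰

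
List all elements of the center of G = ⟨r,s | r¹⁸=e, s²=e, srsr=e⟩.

An element z ∈ Z(G) iff z commutes with every generator.
For example r⁹ is central: (r⁹)·r = r¹⁰ = r·(r⁹); (r⁹)·s = r⁹s = s·(r⁹).
Whereas r ∉ Z(G) since r·s = rs ≠ r¹⁷s = s·r.
Checking each of the 36 elements this way gives Z(G) = {e, r⁹}, of order 2.

Answer: {e, r⁹}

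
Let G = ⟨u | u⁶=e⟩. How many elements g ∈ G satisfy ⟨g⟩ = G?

G is cyclic of order 6. An element generates G iff its order is 6, and a cyclic group of order 6 has exactly φ(6) = 2 such elements.

Answer: 2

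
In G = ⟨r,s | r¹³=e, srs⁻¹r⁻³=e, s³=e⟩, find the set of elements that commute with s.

⟨s⟩ ⊆ C_G(s) since powers of s commute with s; so |C_G(s)| ≥ |⟨s⟩| = 3.
By orbit–stabilizer, |C_G(s)| = |G| / |conj. class of s| = 39 / 13 = 3.
The 3 elements commuting with s are {e, s, s²}.

Answer: {e, s, s²}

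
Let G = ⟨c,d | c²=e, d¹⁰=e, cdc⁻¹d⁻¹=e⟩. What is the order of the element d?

Compute successive powers until reaching e:
  d¹ = d, d² = d², d³ = d³, d⁴ = d⁴, d⁵ = d⁵, d⁶ = d⁶, d⁷ = d⁷, d⁸ = d⁸, d⁹ = d⁹, d¹⁰ = e.
The smallest positive k with dᵏ = e is 10.

Answer: 10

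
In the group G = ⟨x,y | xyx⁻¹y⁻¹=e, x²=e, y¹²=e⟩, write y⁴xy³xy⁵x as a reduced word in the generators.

Multiply left to right, reducing at each step:
  (y⁴) · x = xy⁴
  (xy⁴) · y³ = xy⁷
  (xy⁷) · x = y⁷
  (y⁷) · y⁵ = e
  e · x = x

Answer: x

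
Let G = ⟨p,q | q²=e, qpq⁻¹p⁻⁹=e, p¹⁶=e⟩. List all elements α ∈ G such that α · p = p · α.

⟨p⟩ ⊆ C_G(p) since powers of p commute with p; so |C_G(p)| ≥ |⟨p⟩| = 16.
By orbit–stabilizer, |C_G(p)| = |G| / |conj. class of p| = 32 / 2 = 16.
The 16 elements commuting with p are {e, p, p², p³, p⁴, p⁵, p⁶, p⁷, p⁸, p⁹, p¹⁰, p¹¹, p¹², p¹³, p¹⁴, p¹⁵}.

Answer: {e, p, p², p³, p⁴, p⁵, p⁶, p⁷, p⁸, p⁹, p¹⁰, p¹¹, p¹², p¹³, p¹⁴, p¹⁵}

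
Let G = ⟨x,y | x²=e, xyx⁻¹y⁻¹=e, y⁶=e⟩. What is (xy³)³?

Compute successive powers of (xy³), reducing at each step:
  (xy³)²: (xy³) · x = y³;   (y³) · y³ = e
  (xy³)³: e · x = x;   x · y³ = xy³

Answer: xy³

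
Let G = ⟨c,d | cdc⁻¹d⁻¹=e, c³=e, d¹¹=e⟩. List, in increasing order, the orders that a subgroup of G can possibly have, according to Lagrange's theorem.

|G| = 33 = 3 · 11. By Lagrange's theorem the order of any subgroup divides 33; the divisors of 33 are 1, 3, 11, 33.

Answer: 1, 3, 11, 33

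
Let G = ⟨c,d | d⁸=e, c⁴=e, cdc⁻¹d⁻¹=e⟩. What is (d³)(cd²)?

Compute (d³) · (cd²) by multiplying left to right and reducing via the relations at each step:
  (d³) · c = cd³
  (cd³) · d² = cd⁵

Answer: cd⁵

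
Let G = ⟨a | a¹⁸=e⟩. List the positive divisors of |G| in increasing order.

|G| = 18 = 2 · 3². By Lagrange's theorem the order of any subgroup divides 18; the divisors of 18 are 1, 2, 3, 6, 9, 18.

Answer: 1, 2, 3, 6, 9, 18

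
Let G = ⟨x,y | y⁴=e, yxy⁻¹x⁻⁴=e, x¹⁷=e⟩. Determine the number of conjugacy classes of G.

The conjugacy classes (representative and size) are:
  [e] (size 1), [x⁴] (size 4), [x²] (size 4), [x⁵] (size 4), [x¹¹] (size 4), [x⁷y] (size 17), [x³y²] (size 17), [x⁹y³] (size 17).
Class equation: 1 + 4 + 4 + 4 + 4 + 17 + 17 + 17 = 68 = |G|. So G has 8 conjugacy classes.

Answer: 8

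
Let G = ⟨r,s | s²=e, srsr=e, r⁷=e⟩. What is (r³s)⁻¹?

The order of (r³s) is 2 (smallest k with (r³s)ᵏ = e), so (r³s)⁻¹ = (r³s)¹ = r³s.
Check: (r³s) · (r³s) → (r³s) · r³ = s;   s · s = e, giving e as required.

Answer: r³s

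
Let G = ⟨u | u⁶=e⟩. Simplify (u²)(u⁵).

Compute (u²) · (u⁵) by multiplying left to right and reducing via the relations at each step:
  (u²) · u⁵ = u

Answer: u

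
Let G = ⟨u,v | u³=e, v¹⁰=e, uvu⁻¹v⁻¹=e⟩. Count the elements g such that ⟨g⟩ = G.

G is cyclic of order 30. An element generates G iff its order is 30, and a cyclic group of order 30 has exactly φ(30) = 8 such elements.

Answer: 8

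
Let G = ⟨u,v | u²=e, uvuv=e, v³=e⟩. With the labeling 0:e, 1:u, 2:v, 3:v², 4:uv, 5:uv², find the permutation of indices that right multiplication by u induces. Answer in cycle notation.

(0 1)(2 5)(3 4)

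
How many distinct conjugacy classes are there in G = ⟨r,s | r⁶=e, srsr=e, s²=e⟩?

The conjugacy classes (representative and size) are:
  [e] (size 1), [r⁵] (size 2), [r⁴] (size 2), [r³] (size 1), [s] (size 3), [r³s] (size 3).
Class equation: 1 + 2 + 2 + 1 + 3 + 3 = 12 = |G|. So G has 6 conjugacy classes.

Answer: 6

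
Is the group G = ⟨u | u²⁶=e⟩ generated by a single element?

|G| = 26. The element u has order 26 (its powers give 26 distinct elements), so ⟨u⟩ = G and G is cyclic.

Answer: Yes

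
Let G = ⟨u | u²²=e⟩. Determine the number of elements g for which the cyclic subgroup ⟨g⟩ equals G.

G is cyclic of order 22. An element generates G iff its order is 22, and a cyclic group of order 22 has exactly φ(22) = 10 such elements.

Answer: 10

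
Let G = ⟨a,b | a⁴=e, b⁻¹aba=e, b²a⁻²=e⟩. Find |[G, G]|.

G' = [G, G] is generated by all commutators. The generator-pair commutators are: [a, b] = a².
The subgroup they normally generate is {e, a²}, of order 2.
Check: |G/G'| = 8/2 = 4 is the order of the abelianisation.

Answer: 2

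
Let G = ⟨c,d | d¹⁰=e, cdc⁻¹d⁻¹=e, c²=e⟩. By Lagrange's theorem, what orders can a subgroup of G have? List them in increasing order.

|G| = 20 = 2² · 5. By Lagrange's theorem the order of any subgroup divides 20; the divisors of 20 are 1, 2, 4, 5, 10, 20.

Answer: 1, 2, 4, 5, 10, 20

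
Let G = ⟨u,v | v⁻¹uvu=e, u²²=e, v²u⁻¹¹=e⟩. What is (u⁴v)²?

Compute successive powers of (u⁴v), reducing at each step:
  (u⁴v)²: (u⁴v) · u⁴ = v;   v · v = u¹¹

Answer: u¹¹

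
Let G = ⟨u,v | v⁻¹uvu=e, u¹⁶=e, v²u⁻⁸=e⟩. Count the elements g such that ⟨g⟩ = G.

⟨g⟩ = G would require ord(g) = |G| = 32, but the maximum element order in G is 16 < 32. So G is not cyclic and no single element generates it: the count is 0.

Answer: 0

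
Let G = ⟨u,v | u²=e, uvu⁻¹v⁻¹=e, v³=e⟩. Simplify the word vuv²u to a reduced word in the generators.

Multiply left to right, reducing at each step:
  v · u = uv
  (uv) · v² = u
  u · u = e

Answer: e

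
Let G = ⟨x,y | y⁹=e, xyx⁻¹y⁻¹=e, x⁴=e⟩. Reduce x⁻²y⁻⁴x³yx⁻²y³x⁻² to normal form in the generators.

Multiply left to right, reducing at each step:
  (x²) · y⁻⁴ = x²y⁵
  (x²y⁵) · x³ = xy⁵
  (xy⁵) · y = xy⁶
  (xy⁶) · x⁻² = x³y⁶
  (x³y⁶) · y³ = x³
  (x³) · x⁻² = x

Answer: x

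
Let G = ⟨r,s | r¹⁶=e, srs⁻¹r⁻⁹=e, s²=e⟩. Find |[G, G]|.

G' = [G, G] is generated by all commutators. The generator-pair commutators are: [r, s] = r⁸.
The subgroup they normally generate is {e, r⁸}, of order 2.
Check: |G/G'| = 32/2 = 16 is the order of the abelianisation.

Answer: 2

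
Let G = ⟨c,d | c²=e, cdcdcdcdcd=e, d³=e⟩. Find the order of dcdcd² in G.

Compute successive powers until reaching e:
  (dcdcd²)¹ = dcdcd², (dcdcd²)² = dcd²cd², (dcdcd²)³ = e.
The smallest positive k with (dcdcd²)ᵏ = e is 3.

Answer: 3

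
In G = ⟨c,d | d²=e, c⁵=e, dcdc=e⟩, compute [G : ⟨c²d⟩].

First find ord(c²d) by computing successive powers:
  (c²d)¹ = c²d, (c²d)² = e.
So |⟨c²d⟩| = ord(c²d) = 2. With |G| = 10, by Lagrange [G : ⟨c²d⟩] = 10/2 = 5.

Answer: 5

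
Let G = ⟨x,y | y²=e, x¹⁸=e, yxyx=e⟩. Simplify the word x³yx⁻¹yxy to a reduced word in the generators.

Multiply left to right, reducing at each step:
  (x³) · y = x³y
  (x³y) · x⁻¹ = x⁴y
  (x⁴y) · y = x⁴
  (x⁴) · x = x⁵
  (x⁵) · y = x⁵y

Answer: x⁵y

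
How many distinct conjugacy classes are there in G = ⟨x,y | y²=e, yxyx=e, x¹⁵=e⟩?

The conjugacy classes (representative and size) are:
  [e] (size 1), [x¹⁴] (size 2), [x²] (size 2), [x³] (size 2), [x⁴] (size 2), [x¹⁰] (size 2), [x⁹] (size 2), [x⁷] (size 2), [x¹³y] (size 15).
Class equation: 1 + 2 + 2 + 2 + 2 + 2 + 2 + 2 + 15 = 30 = |G|. So G has 9 conjugacy classes.

Answer: 9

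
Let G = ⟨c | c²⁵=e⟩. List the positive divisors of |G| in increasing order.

|G| = 25 = 5². By Lagrange's theorem the order of any subgroup divides 25; the divisors of 25 are 1, 5, 25.

Answer: 1, 5, 25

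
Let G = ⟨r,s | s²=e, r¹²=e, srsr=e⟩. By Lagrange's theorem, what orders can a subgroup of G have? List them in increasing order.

|G| = 24 = 2³ · 3. By Lagrange's theorem the order of any subgroup divides 24; the divisors of 24 are 1, 2, 3, 4, 6, 8, 12, 24.

Answer: 1, 2, 3, 4, 6, 8, 12, 24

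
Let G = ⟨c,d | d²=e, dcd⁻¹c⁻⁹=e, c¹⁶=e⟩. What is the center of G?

An element z ∈ Z(G) iff z commutes with every generator.
For example c² is central: (c²)·c = c³ = c·(c²); (c²)·d = c²d = d·(c²).
Whereas c ∉ Z(G) since c·d = cd ≠ c⁹d = d·c.
Checking each of the 32 elements this way gives Z(G) = {e, c², c⁴, c⁶, c⁸, c¹⁰, c¹², c¹⁴}, of order 8.

Answer: {e, c², c⁴, c⁶, c⁸, c¹⁰, c¹², c¹⁴}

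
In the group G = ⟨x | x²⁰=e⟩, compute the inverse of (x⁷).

The order of (x⁷) is 20 (smallest k with (x⁷)ᵏ = e), so (x⁷)⁻¹ = (x⁷)¹⁹ = x¹³.
Check: (x⁷) · (x¹³) → (x⁷) · x¹³ = e, giving e as required.

Answer: x¹³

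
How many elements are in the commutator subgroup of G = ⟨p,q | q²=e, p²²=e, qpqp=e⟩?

G' = [G, G] is generated by all commutators. The generator-pair commutators are: [p, q] = p².
The subgroup they normally generate is {e, p², p⁴, p⁶, p⁸, p¹⁰, p¹², p¹⁴, p¹⁶, p¹⁸, p²⁰}, of order 11.
Check: |G/G'| = 44/11 = 4 is the order of the abelianisation.

Answer: 11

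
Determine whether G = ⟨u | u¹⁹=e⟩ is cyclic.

|G| = 19. The element u has order 19 (its powers give 19 distinct elements), so ⟨u⟩ = G and G is cyclic.

Answer: Yes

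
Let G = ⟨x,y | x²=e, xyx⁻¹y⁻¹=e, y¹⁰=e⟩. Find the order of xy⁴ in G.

Compute successive powers until reaching e:
  (xy⁴)¹ = xy⁴, (xy⁴)² = y⁸, (xy⁴)³ = xy², (xy⁴)⁴ = y⁶, (xy⁴)⁵ = x, (xy⁴)⁶ = y⁴, (xy⁴)⁷ = xy⁸, (xy⁴)⁸ = y², (xy⁴)⁹ = xy⁶, (xy⁴)¹⁰ = e.
The smallest positive k with (xy⁴)ᵏ = e is 10.

Answer: 10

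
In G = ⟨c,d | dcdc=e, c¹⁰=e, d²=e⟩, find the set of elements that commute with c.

⟨c⟩ ⊆ C_G(c) since powers of c commute with c; so |C_G(c)| ≥ |⟨c⟩| = 10.
By orbit–stabilizer, |C_G(c)| = |G| / |conj. class of c| = 20 / 2 = 10.
The 10 elements commuting with c are {e, c, c², c³, c⁴, c⁵, c⁶, c⁷, c⁸, c⁹}.

Answer: {e, c, c², c³, c⁴, c⁵, c⁶, c⁷, c⁸, c⁹}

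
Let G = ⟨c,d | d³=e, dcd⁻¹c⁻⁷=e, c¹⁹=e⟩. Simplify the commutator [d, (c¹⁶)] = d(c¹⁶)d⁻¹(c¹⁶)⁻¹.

[d, (c¹⁶)] = d·(c¹⁶)·d⁻¹·(c¹⁶)⁻¹.
  d · (c¹⁶) = c¹⁷d
  (c¹⁷d) · (d²) = c¹⁷
  (c¹⁷) · (c³) = c

Answer: c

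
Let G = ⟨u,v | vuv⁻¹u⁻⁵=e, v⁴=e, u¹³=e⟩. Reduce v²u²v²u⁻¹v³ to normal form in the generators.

Multiply left to right, reducing at each step:
  (v²) · u² = u¹¹v²
  (u¹¹v²) · v² = u¹¹
  (u¹¹) · u⁻¹ = u¹⁰
  (u¹⁰) · v³ = u¹⁰v³

Answer: u¹⁰v³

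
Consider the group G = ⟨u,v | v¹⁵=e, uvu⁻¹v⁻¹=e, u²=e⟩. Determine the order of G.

Enumerate words in the generators, reducing via the relations: the distinct elements are
  {e, u, v, uv, v², v³, v⁴, v⁵, v⁶, v⁷, v⁸, v⁹, uv², uv³, uv⁴, uv⁵, uv⁶, uv⁷, uv⁸, uv⁹, v¹², v¹³, v¹¹, v¹⁰, v¹⁴, uv¹², uv¹³, uv¹¹, uv¹⁰, uv¹⁴}.
No further products give new elements, so |G| = 30.

Answer: 30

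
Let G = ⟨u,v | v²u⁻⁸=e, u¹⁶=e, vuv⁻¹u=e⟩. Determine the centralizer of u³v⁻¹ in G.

⟨u³v⁻¹⟩ ⊆ C_G(u³v⁻¹) since powers of u³v⁻¹ commute with u³v⁻¹; so |C_G(u³v⁻¹)| ≥ |⟨u³v⁻¹⟩| = 4.
By orbit–stabilizer, |C_G(u³v⁻¹)| = |G| / |conj. class of u³v⁻¹| = 32 / 8 = 4.
The 4 elements commuting with u³v⁻¹ are {e, u⁸, u³v, u³v⁻¹}.

Answer: {e, u⁸, u³v, u³v⁻¹}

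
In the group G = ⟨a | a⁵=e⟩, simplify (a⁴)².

Compute successive powers of (a⁴), reducing at each step:
  (a⁴)²: (a⁴) · a⁴ = a³

Answer: a³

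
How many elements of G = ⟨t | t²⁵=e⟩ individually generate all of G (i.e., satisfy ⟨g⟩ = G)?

G is cyclic of order 25. An element generates G iff its order is 25, and a cyclic group of order 25 has exactly φ(25) = 20 such elements.

Answer: 20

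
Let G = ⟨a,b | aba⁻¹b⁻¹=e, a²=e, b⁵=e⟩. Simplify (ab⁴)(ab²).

Compute (ab⁴) · (ab²) by multiplying left to right and reducing via the relations at each step:
  (ab⁴) · a = b⁴
  (b⁴) · b² = b

Answer: b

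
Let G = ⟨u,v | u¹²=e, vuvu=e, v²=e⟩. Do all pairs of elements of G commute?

u·v = uv but v·u = u¹¹v, so u·v ≠ v·u and G is not abelian.

Answer: No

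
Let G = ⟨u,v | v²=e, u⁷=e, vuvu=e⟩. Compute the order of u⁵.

Compute successive powers until reaching e:
  (u⁵)¹ = u⁵, (u⁵)² = u³, (u⁵)³ = u, (u⁵)⁴ = u⁶, (u⁵)⁵ = u⁴, (u⁵)⁶ = u², (u⁵)⁷ = e.
The smallest positive k with (u⁵)ᵏ = e is 7.

Answer: 7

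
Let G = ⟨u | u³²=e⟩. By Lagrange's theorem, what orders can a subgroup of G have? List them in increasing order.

|G| = 32 = 2⁵. By Lagrange's theorem the order of any subgroup divides 32; the divisors of 32 are 1, 2, 4, 8, 16, 32.

Answer: 1, 2, 4, 8, 16, 32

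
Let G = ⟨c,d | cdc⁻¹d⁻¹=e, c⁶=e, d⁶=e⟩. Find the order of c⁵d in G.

Compute successive powers until reaching e:
  (c⁵d)¹ = c⁵d, (c⁵d)² = c⁴d², (c⁵d)³ = c³d³, (c⁵d)⁴ = c²d⁴, (c⁵d)⁵ = cd⁵, (c⁵d)⁶ = e.
The smallest positive k with (c⁵d)ᵏ = e is 6.

Answer: 6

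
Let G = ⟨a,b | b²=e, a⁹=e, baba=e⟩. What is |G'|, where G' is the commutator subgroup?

G' = [G, G] is generated by all commutators. The generator-pair commutators are: [a, b] = a².
The subgroup they normally generate is {e, a, a², a³, a⁴, a⁵, a⁶, a⁷, a⁸}, of order 9.
Check: |G/G'| = 18/9 = 2 is the order of the abelianisation.

Answer: 9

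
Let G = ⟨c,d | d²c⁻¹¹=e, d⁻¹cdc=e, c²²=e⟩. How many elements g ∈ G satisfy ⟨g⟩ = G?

⟨g⟩ = G would require ord(g) = |G| = 44, but the maximum element order in G is 22 < 44. So G is not cyclic and no single element generates it: the count is 0.

Answer: 0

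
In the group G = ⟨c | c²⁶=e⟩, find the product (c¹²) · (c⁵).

Compute (c¹²) · (c⁵) by multiplying left to right and reducing via the relations at each step:
  (c¹²) · c⁵ = c¹⁷

Answer: c¹⁷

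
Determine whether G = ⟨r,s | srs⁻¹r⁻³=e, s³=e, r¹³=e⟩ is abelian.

r·s = rs but s·r = r³s, so r·s ≠ s·r and G is not abelian.

Answer: No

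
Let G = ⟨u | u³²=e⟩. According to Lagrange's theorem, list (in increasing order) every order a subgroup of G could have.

|G| = 32 = 2⁵. By Lagrange's theorem the order of any subgroup divides 32; the divisors of 32 are 1, 2, 4, 8, 16, 32.

Answer: 1, 2, 4, 8, 16, 32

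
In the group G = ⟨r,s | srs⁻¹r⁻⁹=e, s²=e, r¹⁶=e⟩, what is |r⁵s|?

Compute successive powers until reaching e:
  (r⁵s)¹ = r⁵s, (r⁵s)² = r², (r⁵s)³ = r⁷s, (r⁵s)⁴ = r⁴, (r⁵s)⁵ = r⁹s, (r⁵s)⁶ = r⁶, (r⁵s)⁷ = r¹¹s, (r⁵s)⁸ = r⁸, (r⁵s)⁹ = r¹³s, (r⁵s)¹⁰ = r¹⁰, (r⁵s)¹¹ = r¹⁵s, (r⁵s)¹² = r¹², (r⁵s)¹³ = rs, (r⁵s)¹⁴ = r¹⁴, (r⁵s)¹⁵ = r³s, (r⁵s)¹⁶ = e.
The smallest positive k with (r⁵s)ᵏ = e is 16.

Answer: 16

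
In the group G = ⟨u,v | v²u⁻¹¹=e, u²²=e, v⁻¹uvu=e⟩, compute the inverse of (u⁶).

The order of (u⁶) is 11 (smallest k with (u⁶)ᵏ = e), so (u⁶)⁻¹ = (u⁶)¹⁰ = u¹⁶.
Check: (u⁶) · (u¹⁶) → (u⁶) · u¹⁶ = e, giving e as required.

Answer: u¹⁶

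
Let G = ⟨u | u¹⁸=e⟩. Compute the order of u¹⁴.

Compute successive powers until reaching e:
  (u¹⁴)¹ = u¹⁴, (u¹⁴)² = u¹⁰, (u¹⁴)³ = u⁶, (u¹⁴)⁴ = u², (u¹⁴)⁵ = u¹⁶, (u¹⁴)⁶ = u¹², (u¹⁴)⁷ = u⁸, (u¹⁴)⁸ = u⁴, (u¹⁴)⁹ = e.
The smallest positive k with (u¹⁴)ᵏ = e is 9.

Answer: 9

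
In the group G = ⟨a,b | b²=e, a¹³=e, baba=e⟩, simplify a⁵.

Compute successive powers of a, reducing at each step:
  a²: a · a = a²
  a³: (a²) · a = a³
  a⁴: (a³) · a = a⁴
  a⁵: (a⁴) · a = a⁵

Answer: a⁵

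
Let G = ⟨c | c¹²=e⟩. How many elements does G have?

G is generated by a single element, so G is cyclic. The relator gives c¹² = e and no smaller power is forced to be e, so the 12 powers {c, e, c², c³, c⁴, c⁵, c⁶, c⁷, c⁸, c⁹, c¹¹, c¹⁰} are distinct. Hence |G| = 12.

Answer: 12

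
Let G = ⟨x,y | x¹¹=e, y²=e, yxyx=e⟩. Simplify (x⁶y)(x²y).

Compute (x⁶y) · (x²y) by multiplying left to right and reducing via the relations at each step:
  (x⁶y) · x² = x⁴y
  (x⁴y) · y = x⁴

Answer: x⁴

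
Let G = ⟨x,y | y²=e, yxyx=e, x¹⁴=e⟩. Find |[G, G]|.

G' = [G, G] is generated by all commutators. The generator-pair commutators are: [x, y] = x².
The subgroup they normally generate is {e, x², x⁴, x⁶, x⁸, x¹⁰, x¹²}, of order 7.
Check: |G/G'| = 28/7 = 4 is the order of the abelianisation.

Answer: 7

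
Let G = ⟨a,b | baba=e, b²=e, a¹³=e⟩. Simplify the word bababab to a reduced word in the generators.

Multiply left to right, reducing at each step:
  b · a = a¹²b
  (a¹²b) · b = a¹²
  (a¹²) · a = e
  e · b = b
  b · a = a¹²b
  (a¹²b) · b = a¹²

Answer: a¹²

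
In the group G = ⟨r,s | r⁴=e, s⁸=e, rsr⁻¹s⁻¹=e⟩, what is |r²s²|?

Compute successive powers until reaching e:
  (r²s²)¹ = r²s², (r²s²)² = s⁴, (r²s²)³ = r²s⁶, (r²s²)⁴ = e.
The smallest positive k with (r²s²)ᵏ = e is 4.

Answer: 4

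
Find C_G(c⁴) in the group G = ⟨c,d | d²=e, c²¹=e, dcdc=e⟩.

⟨c⁴⟩ ⊆ C_G(c⁴) since powers of c⁴ commute with c⁴; so |C_G(c⁴)| ≥ |⟨c⁴⟩| = 21.
By orbit–stabilizer, |C_G(c⁴)| = |G| / |conj. class of c⁴| = 42 / 2 = 21.
The 21 elements commuting with c⁴ are {e, c, c², c³, c⁴, c⁵, c⁶, c⁷, c⁸, c⁹, c¹⁰, c¹¹, c¹², c¹³, c¹⁴, c¹⁵, c¹⁶, c¹⁷, c¹⁸, c¹⁹, c²⁰}.

Answer: {e, c, c², c³, c⁴, c⁵, c⁶, c⁷, c⁸, c⁹, c¹⁰, c¹¹, c¹², c¹³, c¹⁴, c¹⁵, c¹⁶, c¹⁷, c¹⁸, c¹⁹, c²⁰}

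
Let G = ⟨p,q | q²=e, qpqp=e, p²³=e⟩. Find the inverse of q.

The order of q is 2 (smallest k with qᵏ = e), so q⁻¹ = q¹ = q.
Check: q · q → q · q = e, giving e as required.

Answer: q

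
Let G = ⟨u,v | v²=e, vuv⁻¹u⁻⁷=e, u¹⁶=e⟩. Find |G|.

Enumerate words in the generators, reducing via the relations: the distinct elements are
  {e, u, v, uv, u², u³, u⁴, u⁵, u⁶, u⁷, u⁸, u⁹, u²v, u³v, u¹², u¹³, u¹¹, u¹⁰, u¹⁴, u¹⁵, u⁴v, u⁵v, u⁶v, u⁷v, u⁸v, u⁹v, u¹²v, u¹³v, u¹¹v, u¹⁰v, u¹⁴v, u¹⁵v}.
No further products give new elements, so |G| = 32.

Answer: 32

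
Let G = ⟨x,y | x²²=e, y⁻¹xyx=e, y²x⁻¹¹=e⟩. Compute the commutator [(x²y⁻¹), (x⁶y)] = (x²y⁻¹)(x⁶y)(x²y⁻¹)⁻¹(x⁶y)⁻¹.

[(x²y⁻¹), (x⁶y)] = (x²y⁻¹)·(x⁶y)·(x²y⁻¹)⁻¹·(x⁶y)⁻¹.
  (x²y⁻¹) · (x⁶y) = x¹⁸
  (x¹⁸) · (x²y) = x⁹y⁻¹
  (x⁹y⁻¹) · (x⁶y⁻¹) = x¹⁴

Answer: x¹⁴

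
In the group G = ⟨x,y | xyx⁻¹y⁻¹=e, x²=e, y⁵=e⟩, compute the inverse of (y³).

The order of (y³) is 5 (smallest k with (y³)ᵏ = e), so (y³)⁻¹ = (y³)⁴ = y².
Check: (y³) · (y²) → (y³) · y² = e, giving e as required.

Answer: y²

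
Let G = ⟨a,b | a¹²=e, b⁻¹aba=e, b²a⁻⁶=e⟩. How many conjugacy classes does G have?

The conjugacy classes (representative and size) are:
  [e] (size 1), [a¹¹] (size 2), [a²] (size 2), [a⁹] (size 2), [a⁴] (size 2), [a⁵] (size 2), [a⁶] (size 1), [a²b] (size 6), [ab] (size 6).
Class equation: 1 + 2 + 2 + 2 + 2 + 2 + 1 + 6 + 6 = 24 = |G|. So G has 9 conjugacy classes.

Answer: 9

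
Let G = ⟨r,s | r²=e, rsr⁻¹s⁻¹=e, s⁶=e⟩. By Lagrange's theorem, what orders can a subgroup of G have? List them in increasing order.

|G| = 12 = 2² · 3. By Lagrange's theorem the order of any subgroup divides 12; the divisors of 12 are 1, 2, 3, 4, 6, 12.

Answer: 1, 2, 3, 4, 6, 12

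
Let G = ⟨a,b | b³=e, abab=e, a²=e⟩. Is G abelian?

a·b = ab but b·a = ab², so a·b ≠ b·a and G is not abelian.

Answer: No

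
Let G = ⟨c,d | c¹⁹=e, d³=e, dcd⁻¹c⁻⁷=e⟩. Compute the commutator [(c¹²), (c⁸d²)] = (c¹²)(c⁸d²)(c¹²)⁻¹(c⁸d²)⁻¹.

[(c¹²), (c⁸d²)] = (c¹²)·(c⁸d²)·(c¹²)⁻¹·(c⁸d²)⁻¹.
  (c¹²) · (c⁸d²) = cd²
  (cd²) · (c⁷) = c²d²
  (c²d²) · (cd) = c¹³

Answer: c¹³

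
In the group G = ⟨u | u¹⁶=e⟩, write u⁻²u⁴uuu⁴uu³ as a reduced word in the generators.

Multiply left to right, reducing at each step:
  (u¹⁴) · u⁴ = u²
  (u²) · u = u³
  (u³) · u = u⁴
  (u⁴) · u⁴ = u⁸
  (u⁸) · u = u⁹
  (u⁹) · u³ = u¹²

Answer: u¹²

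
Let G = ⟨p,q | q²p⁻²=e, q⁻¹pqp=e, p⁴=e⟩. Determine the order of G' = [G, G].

G' = [G, G] is generated by all commutators. The generator-pair commutators are: [p, q] = p².
The subgroup they normally generate is {e, p²}, of order 2.
Check: |G/G'| = 8/2 = 4 is the order of the abelianisation.

Answer: 2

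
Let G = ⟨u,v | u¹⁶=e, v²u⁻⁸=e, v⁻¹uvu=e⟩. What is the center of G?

An element z ∈ Z(G) iff z commutes with every generator.
For example u⁸ is central: (u⁸)·u = u⁹ = u·(u⁸); (u⁸)·v = v⁻¹ = v·(u⁸).
Whereas u ∉ Z(G) since u·v = uv ≠ u⁷v⁻¹ = v·u.
Checking each of the 32 elements this way gives Z(G) = {e, u⁸}, of order 2.

Answer: {e, u⁸}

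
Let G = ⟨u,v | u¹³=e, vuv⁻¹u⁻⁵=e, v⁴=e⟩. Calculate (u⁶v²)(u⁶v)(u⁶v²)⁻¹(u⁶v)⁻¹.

[(u⁶v²), (u⁶v)] = (u⁶v²)·(u⁶v)·(u⁶v²)⁻¹·(u⁶v)⁻¹.
  (u⁶v²) · (u⁶v) = v³
  (v³) · (u⁶v²) = u⁹v
  (u⁹v) · (u⁴v³) = u³

Answer: u³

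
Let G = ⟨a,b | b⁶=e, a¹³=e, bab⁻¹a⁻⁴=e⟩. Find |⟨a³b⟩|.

|⟨a³b⟩| equals the order of a³b. Compute successive powers until reaching e:
  (a³b)¹ = a³b, (a³b)² = a²b², (a³b)³ = a¹¹b³, (a³b)⁴ = a⁸b⁴, (a³b)⁵ = a⁹b⁵, (a³b)⁶ = e.
The smallest positive k with (a³b)ᵏ = e is 6, so |⟨a³b⟩| = 6.

Answer: 6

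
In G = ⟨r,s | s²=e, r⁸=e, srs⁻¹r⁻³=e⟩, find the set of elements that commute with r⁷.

⟨r⁷⟩ ⊆ C_G(r⁷) since powers of r⁷ commute with r⁷; so |C_G(r⁷)| ≥ |⟨r⁷⟩| = 8.
By orbit–stabilizer, |C_G(r⁷)| = |G| / |conj. class of r⁷| = 16 / 2 = 8.
The 8 elements commuting with r⁷ are {e, r, r², r³, r⁴, r⁵, r⁶, r⁷}.

Answer: {e, r, r², r³, r⁴, r⁵, r⁶, r⁷}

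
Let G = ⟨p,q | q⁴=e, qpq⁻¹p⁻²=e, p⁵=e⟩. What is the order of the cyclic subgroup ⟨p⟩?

|⟨p⟩| equals the order of p. Compute successive powers until reaching e:
  p¹ = p, p² = p², p³ = p³, p⁴ = p⁴, p⁵ = e.
The smallest positive k with pᵏ = e is 5, so |⟨p⟩| = 5.

Answer: 5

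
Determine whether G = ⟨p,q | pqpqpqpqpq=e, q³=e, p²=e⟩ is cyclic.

Every cyclic group is abelian. But p·q = pq while q·p = qp, so p·q ≠ q·p and G is not abelian. Hence G is not cyclic.

Answer: No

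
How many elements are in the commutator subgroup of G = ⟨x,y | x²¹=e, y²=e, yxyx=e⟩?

G' = [G, G] is generated by all commutators. The generator-pair commutators are: [x, y] = x².
The subgroup they normally generate is {e, x, x², x³, x⁴, x⁵, x⁶, x⁷, x⁸, x⁹, x¹⁰, x¹¹, x¹², x¹³, x¹⁴, x¹⁵, x¹⁶, x¹⁷, x¹⁸, x¹⁹, x²⁰}, of order 21.
Check: |G/G'| = 42/21 = 2 is the order of the abelianisation.

Answer: 21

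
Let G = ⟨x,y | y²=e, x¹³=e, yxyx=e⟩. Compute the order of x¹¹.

Compute successive powers until reaching e:
  (x¹¹)¹ = x¹¹, (x¹¹)² = x⁹, (x¹¹)³ = x⁷, (x¹¹)⁴ = x⁵, (x¹¹)⁵ = x³, (x¹¹)⁶ = x, (x¹¹)⁷ = x¹², (x¹¹)⁸ = x¹⁰, (x¹¹)⁹ = x⁸, (x¹¹)¹⁰ = x⁶, (x¹¹)¹¹ = x⁴, (x¹¹)¹² = x², (x¹¹)¹³ = e.
The smallest positive k with (x¹¹)ᵏ = e is 13.

Answer: 13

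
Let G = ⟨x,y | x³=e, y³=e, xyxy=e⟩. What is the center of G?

An element z ∈ Z(G) iff z commutes with every generator.
For example e is central: e·x = x = x·e; e·y = y = y·e.
Whereas x ∉ Z(G) since x·y = xy ≠ x²y² = y·x.
Checking each of the 12 elements this way gives Z(G) = {e}, of order 1.

Answer: {e}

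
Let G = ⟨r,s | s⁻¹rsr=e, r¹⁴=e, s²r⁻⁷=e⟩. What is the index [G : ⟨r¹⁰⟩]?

First find ord(r¹⁰) by computing successive powers:
  (r¹⁰)¹ = r¹⁰, (r¹⁰)² = r⁶, (r¹⁰)³ = r², (r¹⁰)⁴ = r¹², (r¹⁰)⁵ = r⁸, (r¹⁰)⁶ = r⁴, (r¹⁰)⁷ = e.
So |⟨r¹⁰⟩| = ord(r¹⁰) = 7. With |G| = 28, by Lagrange [G : ⟨r¹⁰⟩] = 28/7 = 4.

Answer: 4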